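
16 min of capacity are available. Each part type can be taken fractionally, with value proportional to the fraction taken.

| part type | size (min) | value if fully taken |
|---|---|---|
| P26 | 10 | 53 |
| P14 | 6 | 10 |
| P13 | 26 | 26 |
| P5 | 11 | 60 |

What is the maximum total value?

Best value per unit of size first: P5 60/11≈5.45, P26 53/10≈5.3, P14 10/6≈1.67, P13 26/26≈1.
P5: take in full, 11 min for value 60 ; 5 left.
Fill the last 5 min with part of P26: 5/10 of it earns 26.5.
Total value = 86.5.

86.5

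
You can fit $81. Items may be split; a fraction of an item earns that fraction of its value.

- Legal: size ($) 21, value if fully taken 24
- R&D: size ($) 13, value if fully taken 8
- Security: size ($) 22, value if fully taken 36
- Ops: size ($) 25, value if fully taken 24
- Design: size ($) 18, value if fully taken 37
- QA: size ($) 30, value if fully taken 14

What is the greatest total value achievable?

116.2

Best value per unit of size first: Design 37/18≈2.06, Security 36/22≈1.64, Legal 24/21≈1.14, Ops 24/25≈0.96, R&D 8/13≈0.615, QA 14/30≈0.467.
All 18 $ of Design fit (value 37) ; 63 remain.
All 22 $ of Security fit (value 36) ; 41 remain.
Legal: take in full, 21 $ for value 24 ; 20 left.
Only 20 $ remain; take 20/25 of Ops for value 24×20/25 = 19.2.
Total value = 116.2.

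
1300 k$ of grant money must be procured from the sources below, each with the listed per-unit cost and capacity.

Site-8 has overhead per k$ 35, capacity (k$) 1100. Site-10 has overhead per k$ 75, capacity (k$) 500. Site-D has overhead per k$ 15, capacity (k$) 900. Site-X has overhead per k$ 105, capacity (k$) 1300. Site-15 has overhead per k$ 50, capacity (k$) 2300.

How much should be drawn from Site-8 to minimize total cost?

Fill from the cheapest source first.
Take 900 from Site-D at 15 → need 400 more.
Take 400 from Site-8 at 35 to finish.
Site-15, Site-10, Site-X: unused.

400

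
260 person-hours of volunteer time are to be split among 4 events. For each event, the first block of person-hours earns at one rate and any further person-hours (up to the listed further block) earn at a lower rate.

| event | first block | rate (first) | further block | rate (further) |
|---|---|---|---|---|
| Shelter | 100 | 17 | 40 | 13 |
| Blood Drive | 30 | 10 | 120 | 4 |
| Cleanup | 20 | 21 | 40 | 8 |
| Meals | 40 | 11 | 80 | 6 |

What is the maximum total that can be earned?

3620

Treat each block as its own option and order by rate: Cleanup/T1 21 > Shelter/T1 17 > Shelter/T2 13 > Meals/T1 11 > Blood Drive/T1 10 > Cleanup/T2 8 > Meals/T2 6 > Blood Drive/T2 4.
Cleanup T1 at 21: fill all 20 — 240 left.
Fill Shelter T1 block (100 at 17) — 140 left.
Shelter T2 at 13: fill all 40 — 100 left.
Meals/T1 (11): +40 — 60 left.
Blood Drive T1 at 10: fill all 30 — 30 left.
30 remain; put them into Cleanup T2 at 8.
Total = 21×20 + 17×100 + 13×40 + 11×40 + 10×30 + 8×30 = 3620.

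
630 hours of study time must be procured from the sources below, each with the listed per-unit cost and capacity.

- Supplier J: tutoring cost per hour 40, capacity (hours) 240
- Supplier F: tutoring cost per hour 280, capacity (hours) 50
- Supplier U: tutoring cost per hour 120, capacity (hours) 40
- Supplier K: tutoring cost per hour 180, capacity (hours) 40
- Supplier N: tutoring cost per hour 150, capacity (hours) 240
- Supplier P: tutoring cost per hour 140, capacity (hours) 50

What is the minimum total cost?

70200

Fill from the cheapest source first.
Supplier J (40): use full 240 — 390 hours to go.
Supplier U at 120: take all 40 hours — 350 still needed.
Supplier P at 140: take all 50 hours — 300 still needed.
Supplier N (150): use full 240 — 60 hours to go.
Supplier K (180): use full 40 — 20 hours to go.
Supplier F (280): take the remaining 20 — done.
Cost = 240×40 + 40×120 + 50×140 + 240×150 + 40×180 + 20×280 = 70200.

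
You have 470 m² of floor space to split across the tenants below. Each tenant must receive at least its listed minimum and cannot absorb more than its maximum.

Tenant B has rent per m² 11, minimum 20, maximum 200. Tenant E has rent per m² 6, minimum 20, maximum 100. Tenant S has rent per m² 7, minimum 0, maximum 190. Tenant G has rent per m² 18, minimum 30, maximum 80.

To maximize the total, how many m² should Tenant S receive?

Meeting every minimum uses 20+20+0+30 = 70 m², leaving 400.
Order the tenants by rent per m²: Tenant G 18 > Tenant B 11 > Tenant S 7 > Tenant E 6.
Give Tenant G 50 more to hit its cap of 80 — 350 left.
Give Tenant B 180 more to hit its cap of 200 — 170 left.
Only 170 left; Tenant S takes them to reach 170.

170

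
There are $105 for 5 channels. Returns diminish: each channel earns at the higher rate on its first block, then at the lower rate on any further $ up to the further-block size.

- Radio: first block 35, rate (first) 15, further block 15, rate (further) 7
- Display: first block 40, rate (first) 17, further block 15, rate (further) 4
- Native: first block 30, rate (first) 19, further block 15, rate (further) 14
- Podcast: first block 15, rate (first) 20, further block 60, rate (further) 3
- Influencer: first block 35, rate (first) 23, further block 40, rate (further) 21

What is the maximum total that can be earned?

2230

Treat each block as its own option and order by rate: Influencer/T1 23 > Influencer/T2 21 > Podcast/T1 20 > Native/T1 19 > Display/T1 17 > Radio/T1 15 > Native/T2 14 > Radio/T2 7 > Display/T2 4 > Podcast/T2 3.
Influencer/T1 (23): +35 ; 70 left.
Fill Influencer T2 block (40 at 21) ; 30 left.
Podcast/T1 (20): +15 ; 15 left.
Native/T1: +15 of 30 at 19; pool empty.
Total = 23×35 + 21×40 + 20×15 + 19×15 = 2230.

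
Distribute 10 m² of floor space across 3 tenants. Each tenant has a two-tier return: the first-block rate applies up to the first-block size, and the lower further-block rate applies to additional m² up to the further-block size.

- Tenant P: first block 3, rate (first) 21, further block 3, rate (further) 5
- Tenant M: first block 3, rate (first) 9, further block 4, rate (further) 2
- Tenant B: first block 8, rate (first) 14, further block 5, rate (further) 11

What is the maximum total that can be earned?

161

Treat each block as its own option and order by rate: Tenant P/tier1 21 > Tenant B/tier1 14 > Tenant B/tier2 11 > Tenant M/tier1 9 > Tenant P/tier2 5 > Tenant M/tier2 2.
Fill Tenant P tier1 block (3 at 21) ; 7 left.
7 remain; put them into Tenant B tier1 at 14.
Total = 21×3 + 14×7 = 161.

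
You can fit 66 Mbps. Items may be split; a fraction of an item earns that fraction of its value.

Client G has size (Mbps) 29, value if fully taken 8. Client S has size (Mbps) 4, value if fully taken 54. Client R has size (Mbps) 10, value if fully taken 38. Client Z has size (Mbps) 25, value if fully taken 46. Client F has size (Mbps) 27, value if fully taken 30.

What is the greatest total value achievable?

Best value per unit of size first: Client S 54/4≈13.5, Client R 38/10≈3.8, Client Z 46/25≈1.84, Client F 30/27≈1.11, Client G 8/29≈0.276.
Client S: take in full, 4 Mbps for value 54 ; 62 left.
Take all of Client R (10 Mbps, value 38) ; 52 Mbps left.
Client Z: take in full, 25 Mbps for value 46 ; 27 left.
All 27 Mbps of Client F fit (value 30) ; 0 remain.
Total value = 168.

168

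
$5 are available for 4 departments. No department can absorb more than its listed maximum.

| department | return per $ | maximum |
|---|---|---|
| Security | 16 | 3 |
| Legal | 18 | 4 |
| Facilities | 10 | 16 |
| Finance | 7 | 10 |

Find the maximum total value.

88

Rank by return per $: Legal 18 > Security 16 > Facilities 10 > Finance 7.
Legal takes 4 to reach its cap of 4 ; 1 left.
Security has room for 3 but only 1 remain, so it gets 1.
Total = 16×1 + 18×4 = 88.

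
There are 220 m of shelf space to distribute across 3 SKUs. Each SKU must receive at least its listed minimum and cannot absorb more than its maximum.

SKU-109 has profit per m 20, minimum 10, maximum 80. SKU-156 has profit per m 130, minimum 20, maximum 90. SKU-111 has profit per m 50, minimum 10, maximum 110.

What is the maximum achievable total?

Meeting every minimum uses 10+20+10 = 40 m, leaving 180.
Order the SKUs by profit per m: SKU-156 130 > SKU-111 50 > SKU-109 20.
Give SKU-156 70 more to hit its cap of 90 ; 110 left.
Give SKU-111 100 more to hit its cap of 110 ; 10 left.
Only 10 left; SKU-109 takes them to reach 20.
Total = 20×20 + 130×90 + 50×110 = 17600.

17600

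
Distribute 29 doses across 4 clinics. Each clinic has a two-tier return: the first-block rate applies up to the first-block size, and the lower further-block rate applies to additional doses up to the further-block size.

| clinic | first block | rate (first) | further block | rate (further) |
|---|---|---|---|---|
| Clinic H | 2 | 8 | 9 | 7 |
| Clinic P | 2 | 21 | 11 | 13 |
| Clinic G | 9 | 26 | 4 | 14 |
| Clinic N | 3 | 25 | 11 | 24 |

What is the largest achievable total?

671

Rank every tier by rate: Clinic G/first 26 > Clinic N/first 25 > Clinic N/second 24 > Clinic P/first 21 > Clinic G/second 14 > Clinic P/second 13 > Clinic H/first 8 > Clinic H/second 7.
Clinic G/first (26): +9 → 20 left.
Clinic N first at 25: fill all 3 → 17 left.
Clinic N second at 24: fill all 11 → 6 left.
Fill Clinic P first block (2 at 21) → 4 left.
Clinic G second at 14: fill all 4 → 0 left.
Total = 26×9 + 25×3 + 24×11 + 21×2 + 14×4 = 671.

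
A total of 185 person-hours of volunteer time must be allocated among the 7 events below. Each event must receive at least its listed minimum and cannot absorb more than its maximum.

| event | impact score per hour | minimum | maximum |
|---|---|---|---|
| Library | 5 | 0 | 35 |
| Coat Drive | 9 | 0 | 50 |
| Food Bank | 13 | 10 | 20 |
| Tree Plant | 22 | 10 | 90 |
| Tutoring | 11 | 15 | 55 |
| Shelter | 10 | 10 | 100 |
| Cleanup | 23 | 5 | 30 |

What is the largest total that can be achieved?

Meeting every minimum uses 0+0+10+10+15+10+5 = 50 person-hours, leaving 135.
Order the events by impact score per hour: Cleanup 23 > Tree Plant 22 > Food Bank 13 > Tutoring 11 > Shelter 10 > Coat Drive 9 > Library 5.
Cleanup takes 25 more to reach its cap of 30 — 110 left.
Tree Plant takes 80 more to reach its cap of 90 — 30 left.
Food Bank takes 10 more to reach its cap of 20 — 20 left.
Tutoring has room for 40 more but only 20 remain, so it gets 35.
Total = 13×20 + 22×90 + 11×35 + 10×10 + 23×30 = 3415.

3415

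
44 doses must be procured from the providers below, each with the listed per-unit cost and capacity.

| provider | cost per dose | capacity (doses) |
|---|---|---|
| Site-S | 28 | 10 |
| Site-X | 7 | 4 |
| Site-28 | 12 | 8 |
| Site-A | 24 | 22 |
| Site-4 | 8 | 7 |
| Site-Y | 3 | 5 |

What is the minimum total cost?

675

Use providers in increasing cost order.
Take 5 from Site-Y at 3 — need 39 more.
Take 4 from Site-X at 7 — need 35 more.
Take 7 from Site-4 at 8 — need 28 more.
Take 8 from Site-28 at 12 — need 20 more.
Site-A at 24: take 20 of its 22 — requirement met.
Site-S: unused.
Cost = 5×3 + 4×7 + 7×8 + 8×12 + 20×24 = 675.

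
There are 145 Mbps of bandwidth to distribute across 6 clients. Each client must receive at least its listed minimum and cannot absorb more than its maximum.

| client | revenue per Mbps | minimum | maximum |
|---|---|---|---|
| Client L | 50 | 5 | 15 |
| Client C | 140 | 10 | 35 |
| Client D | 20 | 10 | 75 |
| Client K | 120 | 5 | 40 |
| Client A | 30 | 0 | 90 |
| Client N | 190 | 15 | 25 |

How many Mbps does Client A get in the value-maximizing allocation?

20

Meeting every minimum uses 5+10+10+5+0+15 = 45 Mbps, leaving 100.
Highest revenue per Mbps first: Client N 190 > Client C 140 > Client K 120 > Client L 50 > Client A 30 > Client D 20.
Give Client N 10 more to hit its cap of 25 → 90 left.
Client C: +25 to 35 (cap) → 65 left.
Give Client K 35 more to hit its cap of 40 → 30 left.
Give Client L 10 more to hit its cap of 15 → 20 left.
Client A has room for 90 more but only 20 remain, so it gets 20.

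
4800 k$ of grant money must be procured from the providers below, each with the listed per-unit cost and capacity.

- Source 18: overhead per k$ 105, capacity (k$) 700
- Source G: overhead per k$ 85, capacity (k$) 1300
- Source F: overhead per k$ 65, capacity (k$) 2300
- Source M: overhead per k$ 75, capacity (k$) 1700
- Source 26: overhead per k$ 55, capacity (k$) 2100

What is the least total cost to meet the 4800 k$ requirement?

295000

Fill from the cheapest provider first.
Source 26 at 55: take all 2100 k$ → 2700 still needed.
Source F at 65: take all 2300 k$ → 400 still needed.
Source M (75): take the remaining 400 → done.
Source G, Source 18: unused.
Cost = 2100×55 + 2300×65 + 400×75 = 295000.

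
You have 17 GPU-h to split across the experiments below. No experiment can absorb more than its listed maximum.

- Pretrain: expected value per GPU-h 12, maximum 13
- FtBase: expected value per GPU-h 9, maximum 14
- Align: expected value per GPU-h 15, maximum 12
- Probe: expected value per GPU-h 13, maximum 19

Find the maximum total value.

245

Order the experiments by expected value per GPU-h: Align 15 > Probe 13 > Pretrain 12 > FtBase 9.
Give Align 12 to hit its cap of 12 ; 5 left.
Probe has room for 19 but only 5 remain, so it gets 5.
Total = 15×12 + 13×5 = 245.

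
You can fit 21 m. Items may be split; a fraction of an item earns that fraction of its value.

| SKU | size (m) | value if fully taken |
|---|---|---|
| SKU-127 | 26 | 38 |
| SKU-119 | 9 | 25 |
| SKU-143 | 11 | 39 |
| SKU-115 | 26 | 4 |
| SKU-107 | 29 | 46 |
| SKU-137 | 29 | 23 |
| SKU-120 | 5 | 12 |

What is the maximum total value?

66.4

Sort by value density: SKU-143 39/11≈3.55, SKU-119 25/9≈2.78, SKU-120 12/5≈2.4, SKU-107 46/29≈1.59, SKU-127 38/26≈1.46, SKU-137 23/29≈0.793, SKU-115 4/26≈0.154.
Take all of SKU-143 (11 m, value 39) ; 10 m left.
All 9 m of SKU-119 fit (value 25) ; 1 remain.
1 m left: a 1/5 share of SKU-120 gives 12×1/5 = 2.4.
Total value = 66.4.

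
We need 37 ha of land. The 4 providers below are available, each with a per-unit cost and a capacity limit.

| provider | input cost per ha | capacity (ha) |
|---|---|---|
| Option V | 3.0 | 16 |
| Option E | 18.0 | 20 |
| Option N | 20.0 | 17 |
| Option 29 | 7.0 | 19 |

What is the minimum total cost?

Cheapest first:
Option V at 3.0: take all 16 ha → 21 still needed.
Take 19 from Option 29 at 7.0 → need 2 more.
Take 2 from Option E at 18.0 to finish.
Option N: unused.
Cost = 16×3.0 + 19×7.0 + 2×18.0 = 217.

217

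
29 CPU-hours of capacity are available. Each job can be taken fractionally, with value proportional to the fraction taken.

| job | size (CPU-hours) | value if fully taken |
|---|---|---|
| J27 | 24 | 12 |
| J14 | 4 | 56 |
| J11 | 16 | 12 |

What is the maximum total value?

72.5

Sort by value density: J14 56/4≈14, J11 12/16≈0.75, J27 12/24≈0.5.
Take all of J14 (4 CPU-hours, value 56) → 25 CPU-hours left.
Take all of J11 (16 CPU-hours, value 12) → 9 CPU-hours left.
9 CPU-hours left: a 9/24 share of J27 gives 12×9/24 = 4.5.
Total value = 72.5.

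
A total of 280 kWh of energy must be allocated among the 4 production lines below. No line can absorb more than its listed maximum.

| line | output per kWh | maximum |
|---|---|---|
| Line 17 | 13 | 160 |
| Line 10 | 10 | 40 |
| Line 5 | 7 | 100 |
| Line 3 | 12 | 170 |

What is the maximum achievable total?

Highest output per kWh first: Line 17 13 > Line 3 12 > Line 10 10 > Line 5 7.
Line 17 takes 160 to reach its cap of 160 — 120 left.
Only 120 left; Line 3 takes them to reach 120.
Total = 13×160 + 12×120 = 3520.

3520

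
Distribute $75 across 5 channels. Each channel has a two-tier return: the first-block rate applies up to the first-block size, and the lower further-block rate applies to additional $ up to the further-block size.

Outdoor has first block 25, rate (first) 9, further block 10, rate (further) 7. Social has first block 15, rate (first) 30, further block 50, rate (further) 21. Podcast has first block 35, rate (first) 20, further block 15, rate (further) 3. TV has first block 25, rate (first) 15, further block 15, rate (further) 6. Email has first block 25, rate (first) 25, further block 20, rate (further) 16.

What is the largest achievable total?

Rank every tier by rate: Social/T1 30 > Email/T1 25 > Social/T2 21 > Podcast/T1 20 > Email/T2 16 > TV/T1 15 > Outdoor/T1 9 > Outdoor/T2 7 > TV/T2 6 > Podcast/T2 3.
Social/T1 (30): +15 ; 60 left.
Email T1 at 25: fill all 25 ; 35 left.
35 remain; put them into Social T2 at 21.
Total = 30×15 + 25×25 + 21×35 = 1810.

1810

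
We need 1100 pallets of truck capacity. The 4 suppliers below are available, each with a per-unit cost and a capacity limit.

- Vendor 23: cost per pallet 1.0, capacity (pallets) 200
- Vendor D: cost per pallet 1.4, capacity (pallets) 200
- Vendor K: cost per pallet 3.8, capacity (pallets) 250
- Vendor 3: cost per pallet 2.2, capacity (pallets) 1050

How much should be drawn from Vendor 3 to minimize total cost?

700

Use suppliers in increasing cost order.
Take 200 from Vendor 23 at 1.0 → need 900 more.
Take 200 from Vendor D at 1.4 → need 700 more.
Take 700 from Vendor 3 at 2.2 to finish.
Vendor K: unused.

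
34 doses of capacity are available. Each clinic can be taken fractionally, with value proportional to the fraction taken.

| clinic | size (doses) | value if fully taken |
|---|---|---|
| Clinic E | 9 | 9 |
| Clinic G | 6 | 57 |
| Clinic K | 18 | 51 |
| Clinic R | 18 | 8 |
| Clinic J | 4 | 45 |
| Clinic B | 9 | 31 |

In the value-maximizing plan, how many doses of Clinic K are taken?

15

Best value per unit of size first: Clinic J 45/4≈11.2, Clinic G 57/6≈9.5, Clinic B 31/9≈3.44, Clinic K 51/18≈2.83, Clinic E 9/9≈1, Clinic R 8/18≈0.444.
Take all of Clinic J (4 doses, value 45) ; 30 doses left.
Clinic G: take in full, 6 doses for value 57 ; 24 left.
Take all of Clinic B (9 doses, value 31) ; 15 doses left.
15 doses left: a 15/18 share of Clinic K gives 51×15/18 = 42.5.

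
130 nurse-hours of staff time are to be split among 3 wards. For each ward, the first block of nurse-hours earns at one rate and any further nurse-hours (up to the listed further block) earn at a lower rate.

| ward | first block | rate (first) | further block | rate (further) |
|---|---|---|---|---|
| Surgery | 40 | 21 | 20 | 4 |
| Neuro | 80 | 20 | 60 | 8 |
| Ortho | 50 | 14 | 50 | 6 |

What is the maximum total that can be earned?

Treat each block as its own option and order by rate: Surgery/first 21 > Neuro/first 20 > Ortho/first 14 > Neuro/second 8 > Ortho/second 6 > Surgery/second 4.
Surgery/first (21): +40 — 90 left.
Fill Neuro first block (80 at 20) — 10 left.
Ortho first at 14: only 10 left, fill 10.
Total = 21×40 + 20×80 + 14×10 = 2580.

2580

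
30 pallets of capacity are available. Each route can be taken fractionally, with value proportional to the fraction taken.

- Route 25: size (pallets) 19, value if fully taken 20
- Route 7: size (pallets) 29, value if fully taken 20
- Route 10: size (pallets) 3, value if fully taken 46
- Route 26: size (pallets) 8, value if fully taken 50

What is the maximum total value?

116

Rank by value-to-size ratio: Route 10 46/3≈15.3, Route 26 50/8≈6.25, Route 25 20/19≈1.05, Route 7 20/29≈0.69.
Route 10: take in full, 3 pallets for value 46 → 27 left.
Route 26: take in full, 8 pallets for value 50 → 19 left.
Route 25: take in full, 19 pallets for value 20 → 0 left.
Total value = 116.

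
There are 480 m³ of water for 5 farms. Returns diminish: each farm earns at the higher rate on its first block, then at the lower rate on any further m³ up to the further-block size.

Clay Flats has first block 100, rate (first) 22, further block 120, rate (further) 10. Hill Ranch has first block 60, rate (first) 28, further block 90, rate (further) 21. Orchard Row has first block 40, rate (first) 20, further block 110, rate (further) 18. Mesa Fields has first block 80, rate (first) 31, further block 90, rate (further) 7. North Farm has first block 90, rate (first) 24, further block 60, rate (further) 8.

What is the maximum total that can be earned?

Order all 10 blocks by rate: Mesa Fields/first 31 > Hill Ranch/first 28 > North Farm/first 24 > Clay Flats/first 22 > Hill Ranch/second 21 > Orchard Row/first 20 > Orchard Row/second 18 > Clay Flats/second 10 > North Farm/second 8 > Mesa Fields/second 7.
Mesa Fields first at 31: fill all 80 ; 400 left.
Fill Hill Ranch first block (60 at 28) ; 340 left.
North Farm/first (24): +90 ; 250 left.
Clay Flats first at 22: fill all 100 ; 150 left.
Hill Ranch second at 21: fill all 90 ; 60 left.
Orchard Row/first (20): +40 ; 20 left.
20 remain; put them into Orchard Row second at 18.
Total = 31×80 + 28×60 + 24×90 + 22×100 + 21×90 + 20×40 + 18×20 = 11570.

11570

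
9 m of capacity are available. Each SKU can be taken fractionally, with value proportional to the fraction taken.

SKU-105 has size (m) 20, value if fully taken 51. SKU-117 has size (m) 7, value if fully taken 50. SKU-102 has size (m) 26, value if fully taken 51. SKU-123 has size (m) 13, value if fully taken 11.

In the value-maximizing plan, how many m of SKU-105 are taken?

Sort by value density: SKU-117 50/7≈7.14, SKU-105 51/20≈2.55, SKU-102 51/26≈1.96, SKU-123 11/13≈0.846.
SKU-117: take in full, 7 m for value 50 — 2 left.
Only 2 m remain; take 2/20 of SKU-105 for value 51×2/20 = 5.1.

2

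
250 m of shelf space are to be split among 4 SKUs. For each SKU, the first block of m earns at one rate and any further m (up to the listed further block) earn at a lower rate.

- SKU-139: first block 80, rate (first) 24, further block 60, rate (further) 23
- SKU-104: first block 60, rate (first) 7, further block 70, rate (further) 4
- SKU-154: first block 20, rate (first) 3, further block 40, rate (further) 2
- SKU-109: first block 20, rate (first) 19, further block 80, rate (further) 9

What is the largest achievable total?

Rank every tier by rate: SKU-139/tier1 24 > SKU-139/tier2 23 > SKU-109/tier1 19 > SKU-109/tier2 9 > SKU-104/tier1 7 > SKU-104/tier2 4 > SKU-154/tier1 3 > SKU-154/tier2 2.
SKU-139 tier1 at 24: fill all 80 ; 170 left.
SKU-139 tier2 at 23: fill all 60 ; 110 left.
Fill SKU-109 tier1 block (20 at 19) ; 90 left.
Fill SKU-109 tier2 block (80 at 9) ; 10 left.
10 remain; put them into SKU-104 tier1 at 7.
Total = 24×80 + 23×60 + 19×20 + 9×80 + 7×10 = 4470.

4470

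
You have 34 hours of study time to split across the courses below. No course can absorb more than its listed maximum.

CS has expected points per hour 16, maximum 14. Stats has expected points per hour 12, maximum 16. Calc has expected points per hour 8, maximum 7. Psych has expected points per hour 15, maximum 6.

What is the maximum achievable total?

482

Order the courses by expected points per hour: CS 16 > Psych 15 > Stats 12 > Calc 8.
CS takes 14 to reach its cap of 14 — 20 left.
Give Psych 6 to hit its cap of 6 — 14 left.
Stats has room for 16 but only 14 remain, so it gets 14.
Total = 16×14 + 12×14 + 15×6 = 482.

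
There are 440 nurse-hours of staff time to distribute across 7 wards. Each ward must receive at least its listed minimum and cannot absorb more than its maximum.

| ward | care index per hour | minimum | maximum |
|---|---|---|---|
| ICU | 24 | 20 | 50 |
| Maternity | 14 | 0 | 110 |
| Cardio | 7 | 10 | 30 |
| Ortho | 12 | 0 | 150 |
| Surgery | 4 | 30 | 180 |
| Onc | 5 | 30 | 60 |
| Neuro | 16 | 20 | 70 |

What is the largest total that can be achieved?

Meeting every minimum uses 20+0+10+0+30+30+20 = 110 nurse-hours, leaving 330.
Rank by care index per hour: ICU 24 > Neuro 16 > Maternity 14 > Ortho 12 > Cardio 7 > Onc 5 > Surgery 4.
ICU: +30 to 50 (cap) → 300 left.
Neuro: +50 to 70 (cap) → 250 left.
Maternity takes 110 more to reach its cap of 110 → 140 left.
Only 140 left; Ortho takes them to reach 140.
Total = 24×50 + 14×110 + 7×10 + 12×140 + 4×30 + 5×30 + 16×70 = 5880.

5880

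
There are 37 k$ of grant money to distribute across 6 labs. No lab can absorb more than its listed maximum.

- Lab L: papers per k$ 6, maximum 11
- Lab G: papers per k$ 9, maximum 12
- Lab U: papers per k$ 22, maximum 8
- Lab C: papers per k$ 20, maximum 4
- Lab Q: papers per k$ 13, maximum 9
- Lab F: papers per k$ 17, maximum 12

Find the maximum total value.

Rank by papers per k$: Lab U 22 > Lab C 20 > Lab F 17 > Lab Q 13 > Lab G 9 > Lab L 6.
Give Lab U 8 to hit its cap of 8 → 29 left.
Lab C takes 4 to reach its cap of 4 → 25 left.
Lab F: +12 to 12 (cap) → 13 left.
Lab Q: +9 to 9 (cap) → 4 left.
Only 4 left; Lab G takes them to reach 4.
Total = 9×4 + 22×8 + 20×4 + 13×9 + 17×12 = 613.

613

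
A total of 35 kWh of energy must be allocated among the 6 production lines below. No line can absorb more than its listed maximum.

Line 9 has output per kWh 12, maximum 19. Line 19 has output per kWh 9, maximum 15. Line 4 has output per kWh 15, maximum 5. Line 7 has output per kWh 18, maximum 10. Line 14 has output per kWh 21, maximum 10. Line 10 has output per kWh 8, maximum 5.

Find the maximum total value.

585

Order the production lines by output per kWh: Line 14 21 > Line 7 18 > Line 4 15 > Line 9 12 > Line 19 9 > Line 10 8.
Line 14 takes 10 to reach its cap of 10 ; 25 left.
Give Line 7 10 to hit its cap of 10 ; 15 left.
Line 4 takes 5 to reach its cap of 5 ; 10 left.
Line 9: +10 (room for 19) → 10. Pool exhausted.
Total = 12×10 + 15×5 + 18×10 + 21×10 = 585.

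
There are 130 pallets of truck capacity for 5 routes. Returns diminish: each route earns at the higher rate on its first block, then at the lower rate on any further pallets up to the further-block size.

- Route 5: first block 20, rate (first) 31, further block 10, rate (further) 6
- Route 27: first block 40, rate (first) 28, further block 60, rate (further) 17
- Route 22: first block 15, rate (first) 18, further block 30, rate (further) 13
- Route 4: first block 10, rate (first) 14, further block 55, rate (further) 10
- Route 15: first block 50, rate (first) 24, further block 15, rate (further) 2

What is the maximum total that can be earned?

Treat each block as its own option and order by rate: Route 5/tier1 31 > Route 27/tier1 28 > Route 15/tier1 24 > Route 22/tier1 18 > Route 27/tier2 17 > Route 4/tier1 14 > Route 22/tier2 13 > Route 4/tier2 10 > Route 5/tier2 6 > Route 15/tier2 2.
Route 5/tier1 (31): +20 ; 110 left.
Fill Route 27 tier1 block (40 at 28) ; 70 left.
Fill Route 15 tier1 block (50 at 24) ; 20 left.
Route 22/tier1 (18): +15 ; 5 left.
Route 27/tier2: +5 of 60 at 17; pool empty.
Total = 31×20 + 28×40 + 24×50 + 18×15 + 17×5 = 3295.

3295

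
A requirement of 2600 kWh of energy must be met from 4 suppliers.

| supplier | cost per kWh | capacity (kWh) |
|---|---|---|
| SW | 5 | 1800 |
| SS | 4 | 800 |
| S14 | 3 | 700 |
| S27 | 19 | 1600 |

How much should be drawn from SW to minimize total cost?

Cheapest first:
S14 at 3: take all 700 kWh ; 1900 still needed.
Take 800 from SS at 4 ; need 1100 more.
SW at 5: take 1100 of its 1800 ; requirement met.
S27: unused.

1100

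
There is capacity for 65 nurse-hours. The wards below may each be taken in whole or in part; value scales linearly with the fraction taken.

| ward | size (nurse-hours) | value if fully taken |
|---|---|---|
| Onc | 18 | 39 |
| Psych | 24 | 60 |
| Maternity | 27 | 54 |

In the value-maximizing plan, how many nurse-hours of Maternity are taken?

23

Best value per unit of size first: Psych 60/24≈2.5, Onc 39/18≈2.17, Maternity 54/27≈2.
Psych: take in full, 24 nurse-hours for value 60 → 41 left.
Take all of Onc (18 nurse-hours, value 39) → 23 nurse-hours left.
23 nurse-hours left: a 23/27 share of Maternity gives 54×23/27 = 46.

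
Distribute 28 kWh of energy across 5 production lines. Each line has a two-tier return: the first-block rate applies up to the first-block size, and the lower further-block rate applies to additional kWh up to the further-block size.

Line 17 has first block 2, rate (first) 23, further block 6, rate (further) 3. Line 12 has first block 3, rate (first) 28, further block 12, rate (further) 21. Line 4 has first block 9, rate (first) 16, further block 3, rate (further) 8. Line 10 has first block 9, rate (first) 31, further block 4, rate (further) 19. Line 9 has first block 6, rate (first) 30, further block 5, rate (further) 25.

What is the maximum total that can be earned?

777

Order all 10 blocks by rate: Line 10/T1 31 > Line 9/T1 30 > Line 12/T1 28 > Line 9/T2 25 > Line 17/T1 23 > Line 12/T2 21 > Line 10/T2 19 > Line 4/T1 16 > Line 4/T2 8 > Line 17/T2 3.
Fill Line 10 T1 block (9 at 31) ; 19 left.
Line 9 T1 at 30: fill all 6 ; 13 left.
Line 12/T1 (28): +3 ; 10 left.
Fill Line 9 T2 block (5 at 25) ; 5 left.
Line 17/T1 (23): +2 ; 3 left.
Line 12/T2: +3 of 12 at 21; pool empty.
Total = 31×9 + 30×6 + 28×3 + 25×5 + 23×2 + 21×3 = 777.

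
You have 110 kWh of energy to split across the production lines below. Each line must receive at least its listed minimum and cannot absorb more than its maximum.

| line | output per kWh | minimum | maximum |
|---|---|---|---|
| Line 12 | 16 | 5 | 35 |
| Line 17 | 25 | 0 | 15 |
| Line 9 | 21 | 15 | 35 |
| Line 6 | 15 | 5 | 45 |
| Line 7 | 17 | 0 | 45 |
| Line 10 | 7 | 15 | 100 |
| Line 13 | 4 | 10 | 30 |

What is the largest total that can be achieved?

Meeting every minimum uses 5+0+15+5+0+15+10 = 50 kWh, leaving 60.
Order the production lines by output per kWh: Line 17 25 > Line 9 21 > Line 7 17 > Line 12 16 > Line 6 15 > Line 10 7 > Line 13 4.
Line 17: +15 to 15 (cap) ; 45 left.
Give Line 9 20 more to hit its cap of 35 ; 25 left.
Line 7: +25 (room for 45) → 25. Pool exhausted.
Total = 16×5 + 25×15 + 21×35 + 15×5 + 17×25 + 7×15 + 4×10 = 1835.

1835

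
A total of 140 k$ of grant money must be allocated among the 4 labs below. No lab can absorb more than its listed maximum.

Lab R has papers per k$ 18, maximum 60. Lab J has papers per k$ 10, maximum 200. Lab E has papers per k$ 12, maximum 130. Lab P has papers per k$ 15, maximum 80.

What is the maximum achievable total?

2280

Highest papers per k$ first: Lab R 18 > Lab P 15 > Lab E 12 > Lab J 10.
Lab R takes 60 to reach its cap of 60 — 80 left.
Lab P: +80 to 80 (cap) — 0 left.
Total = 18×60 + 15×80 = 2280.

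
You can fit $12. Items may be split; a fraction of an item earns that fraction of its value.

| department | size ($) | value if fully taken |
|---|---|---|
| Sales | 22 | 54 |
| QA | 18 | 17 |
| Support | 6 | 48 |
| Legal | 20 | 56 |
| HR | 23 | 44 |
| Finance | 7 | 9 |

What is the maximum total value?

Best value per unit of size first: Support 48/6≈8, Legal 56/20≈2.8, Sales 54/22≈2.45, HR 44/23≈1.91, Finance 9/7≈1.29, QA 17/18≈0.944.
All 6 $ of Support fit (value 48) ; 6 remain.
6 $ left: a 6/20 share of Legal gives 56×6/20 = 16.8.
Total value = 64.8.

64.8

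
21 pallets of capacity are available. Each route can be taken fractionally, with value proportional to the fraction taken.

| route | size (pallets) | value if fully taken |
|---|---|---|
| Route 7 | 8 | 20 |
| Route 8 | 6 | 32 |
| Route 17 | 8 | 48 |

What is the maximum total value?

Rank by value-to-size ratio: Route 17 48/8≈6, Route 8 32/6≈5.33, Route 7 20/8≈2.5.
All 8 pallets of Route 17 fit (value 48) — 13 remain.
Take all of Route 8 (6 pallets, value 32) — 7 pallets left.
Only 7 pallets remain; take 7/8 of Route 7 for value 20×7/8 = 17.5.
Total value = 97.5.

97.5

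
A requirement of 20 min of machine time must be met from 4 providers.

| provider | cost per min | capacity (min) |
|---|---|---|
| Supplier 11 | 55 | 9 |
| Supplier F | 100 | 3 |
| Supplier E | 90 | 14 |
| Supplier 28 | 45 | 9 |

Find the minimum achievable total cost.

1080

Use providers in increasing cost order.
Supplier 28 (45): use full 9 — 11 min to go.
Supplier 11 (55): use full 9 — 2 min to go.
Supplier E (90): take the remaining 2 — done.
Supplier F: unused.
Cost = 9×45 + 9×55 + 2×90 = 1080.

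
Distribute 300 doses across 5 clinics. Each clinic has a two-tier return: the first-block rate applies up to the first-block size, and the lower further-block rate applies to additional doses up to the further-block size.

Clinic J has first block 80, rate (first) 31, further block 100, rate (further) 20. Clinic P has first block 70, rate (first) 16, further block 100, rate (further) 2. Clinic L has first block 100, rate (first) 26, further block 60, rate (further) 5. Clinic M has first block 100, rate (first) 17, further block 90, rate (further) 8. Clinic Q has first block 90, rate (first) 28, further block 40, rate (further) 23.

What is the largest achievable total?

8290

Order all 10 blocks by rate: Clinic J/first 31 > Clinic Q/first 28 > Clinic L/first 26 > Clinic Q/second 23 > Clinic J/second 20 > Clinic M/first 17 > Clinic P/first 16 > Clinic M/second 8 > Clinic L/second 5 > Clinic P/second 2.
Clinic J/first (31): +80 ; 220 left.
Clinic Q/first (28): +90 ; 130 left.
Clinic L/first (26): +100 ; 30 left.
Clinic Q second at 23: only 30 left, fill 30.
Total = 31×80 + 28×90 + 26×100 + 23×30 = 8290.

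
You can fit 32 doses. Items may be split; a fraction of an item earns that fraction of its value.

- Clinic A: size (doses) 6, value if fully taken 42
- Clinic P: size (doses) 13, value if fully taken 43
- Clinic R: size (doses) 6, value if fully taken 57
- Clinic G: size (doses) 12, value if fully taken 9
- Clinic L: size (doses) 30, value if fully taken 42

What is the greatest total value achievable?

Sort by value density: Clinic R 57/6≈9.5, Clinic A 42/6≈7, Clinic P 43/13≈3.31, Clinic L 42/30≈1.4, Clinic G 9/12≈0.75.
Take all of Clinic R (6 doses, value 57) ; 26 doses left.
All 6 doses of Clinic A fit (value 42) ; 20 remain.
Clinic P: take in full, 13 doses for value 43 ; 7 left.
Fill the last 7 doses with part of Clinic L: 7/30 of it earns 9.8.
Total value = 151.8.

151.8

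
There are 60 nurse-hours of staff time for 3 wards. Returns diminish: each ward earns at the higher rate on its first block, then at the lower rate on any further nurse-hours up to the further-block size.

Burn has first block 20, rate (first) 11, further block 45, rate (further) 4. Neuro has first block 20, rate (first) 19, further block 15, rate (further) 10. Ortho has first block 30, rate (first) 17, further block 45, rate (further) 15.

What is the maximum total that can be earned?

Rank every tier by rate: Neuro/tier1 19 > Ortho/tier1 17 > Ortho/tier2 15 > Burn/tier1 11 > Neuro/tier2 10 > Burn/tier2 4.
Fill Neuro tier1 block (20 at 19) → 40 left.
Ortho tier1 at 17: fill all 30 → 10 left.
Ortho tier2 at 15: only 10 left, fill 10.
Total = 19×20 + 17×30 + 15×10 = 1040.

1040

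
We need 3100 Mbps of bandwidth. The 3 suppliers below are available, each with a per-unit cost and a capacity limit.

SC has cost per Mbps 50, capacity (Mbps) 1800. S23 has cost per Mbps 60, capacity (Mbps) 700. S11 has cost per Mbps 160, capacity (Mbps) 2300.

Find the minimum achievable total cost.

Use suppliers in increasing cost order.
SC at 50: take all 1800 Mbps ; 1300 still needed.
S23 (60): use full 700 ; 600 Mbps to go.
S11 at 160: take 600 of its 2300 ; requirement met.
Cost = 1800×50 + 700×60 + 600×160 = 228000.

228000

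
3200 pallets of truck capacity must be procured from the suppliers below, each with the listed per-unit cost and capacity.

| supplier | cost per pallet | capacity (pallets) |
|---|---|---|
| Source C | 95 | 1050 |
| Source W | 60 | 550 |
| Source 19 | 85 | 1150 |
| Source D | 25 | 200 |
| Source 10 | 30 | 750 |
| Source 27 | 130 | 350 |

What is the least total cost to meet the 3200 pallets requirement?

210500

Cheapest first:
Take 200 from Source D at 25 — need 3000 more.
Take 750 from Source 10 at 30 — need 2250 more.
Source W (60): use full 550 — 1700 pallets to go.
Source 19 (85): use full 1150 — 550 pallets to go.
Take 550 from Source C at 95 to finish.
Source 27: unused.
Cost = 200×25 + 750×30 + 550×60 + 1150×85 + 550×95 = 210500.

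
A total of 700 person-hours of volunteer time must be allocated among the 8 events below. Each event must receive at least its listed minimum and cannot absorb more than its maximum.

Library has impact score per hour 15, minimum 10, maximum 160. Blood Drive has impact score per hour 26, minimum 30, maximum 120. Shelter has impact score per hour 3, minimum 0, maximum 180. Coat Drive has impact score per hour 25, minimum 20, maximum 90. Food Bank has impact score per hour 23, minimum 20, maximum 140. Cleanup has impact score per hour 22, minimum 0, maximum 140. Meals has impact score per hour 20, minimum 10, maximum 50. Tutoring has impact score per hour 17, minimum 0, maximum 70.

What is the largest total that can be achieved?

15210

Meeting every minimum uses 10+30+0+20+20+0+10+0 = 90 person-hours, leaving 610.
Order the events by impact score per hour: Blood Drive 26 > Coat Drive 25 > Food Bank 23 > Cleanup 22 > Meals 20 > Tutoring 17 > Library 15 > Shelter 3.
Blood Drive takes 90 more to reach its cap of 120 → 520 left.
Coat Drive takes 70 more to reach its cap of 90 → 450 left.
Give Food Bank 120 more to hit its cap of 140 → 330 left.
Cleanup takes 140 more to reach its cap of 140 → 190 left.
Meals: +40 to 50 (cap) → 150 left.
Give Tutoring 70 more to hit its cap of 70 → 80 left.
Library has room for 150 more but only 80 remain, so it gets 90.
Total = 15×90 + 26×120 + 25×90 + 23×140 + 22×140 + 20×50 + 17×70 = 15210.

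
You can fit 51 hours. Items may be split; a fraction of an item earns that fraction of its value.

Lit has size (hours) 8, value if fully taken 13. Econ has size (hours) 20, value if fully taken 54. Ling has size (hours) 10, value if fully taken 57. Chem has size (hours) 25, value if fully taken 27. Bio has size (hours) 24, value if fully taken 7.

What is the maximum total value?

138.04

Best value per unit of size first: Ling 57/10≈5.7, Econ 54/20≈2.7, Lit 13/8≈1.62, Chem 27/25≈1.08, Bio 7/24≈0.292.
Ling: take in full, 10 hours for value 57 → 41 left.
Take all of Econ (20 hours, value 54) → 21 hours left.
All 8 hours of Lit fit (value 13) → 13 remain.
Fill the last 13 hours with part of Chem: 13/25 of it earns 14.04.
Total value = 138.04.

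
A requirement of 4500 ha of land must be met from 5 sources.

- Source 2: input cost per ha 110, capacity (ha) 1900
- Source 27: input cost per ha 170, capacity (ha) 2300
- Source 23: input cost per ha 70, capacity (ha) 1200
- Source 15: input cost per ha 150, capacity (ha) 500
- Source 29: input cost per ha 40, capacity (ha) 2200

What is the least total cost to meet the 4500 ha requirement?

293000

Use sources in increasing cost order.
Take 2200 from Source 29 at 40 ; need 2300 more.
Source 23 (70): use full 1200 ; 1100 ha to go.
Source 2 at 110: take 1100 of its 1900 ; requirement met.
Source 15, Source 27: unused.
Cost = 2200×40 + 1200×70 + 1100×110 = 293000.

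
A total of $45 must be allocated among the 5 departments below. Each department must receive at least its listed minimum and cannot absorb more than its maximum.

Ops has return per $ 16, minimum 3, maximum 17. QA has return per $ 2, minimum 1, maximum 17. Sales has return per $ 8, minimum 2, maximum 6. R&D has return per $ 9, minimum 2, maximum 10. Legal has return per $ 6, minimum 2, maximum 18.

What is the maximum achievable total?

478

Meeting every minimum uses 3+1+2+2+2 = 10 $, leaving 35.
Order the departments by return per $: Ops 16 > R&D 9 > Sales 8 > Legal 6 > QA 2.
Ops takes 14 more to reach its cap of 17 — 21 left.
R&D: +8 to 10 (cap) — 13 left.
Sales takes 4 more to reach its cap of 6 — 9 left.
Only 9 left; Legal takes them to reach 11.
Total = 16×17 + 2×1 + 8×6 + 9×10 + 6×11 = 478.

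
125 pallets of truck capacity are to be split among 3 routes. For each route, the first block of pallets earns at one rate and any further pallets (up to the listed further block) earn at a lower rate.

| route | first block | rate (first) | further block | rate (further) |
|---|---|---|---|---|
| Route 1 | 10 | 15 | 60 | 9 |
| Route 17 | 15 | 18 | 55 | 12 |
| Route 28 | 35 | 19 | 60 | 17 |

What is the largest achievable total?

2165

Order all 6 blocks by rate: Route 28/tier1 19 > Route 17/tier1 18 > Route 28/tier2 17 > Route 1/tier1 15 > Route 17/tier2 12 > Route 1/tier2 9.
Route 28 tier1 at 19: fill all 35 ; 90 left.
Route 17 tier1 at 18: fill all 15 ; 75 left.
Fill Route 28 tier2 block (60 at 17) ; 15 left.
Fill Route 1 tier1 block (10 at 15) ; 5 left.
Route 17 tier2 at 12: only 5 left, fill 5.
Total = 19×35 + 18×15 + 17×60 + 15×10 + 12×5 = 2165.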